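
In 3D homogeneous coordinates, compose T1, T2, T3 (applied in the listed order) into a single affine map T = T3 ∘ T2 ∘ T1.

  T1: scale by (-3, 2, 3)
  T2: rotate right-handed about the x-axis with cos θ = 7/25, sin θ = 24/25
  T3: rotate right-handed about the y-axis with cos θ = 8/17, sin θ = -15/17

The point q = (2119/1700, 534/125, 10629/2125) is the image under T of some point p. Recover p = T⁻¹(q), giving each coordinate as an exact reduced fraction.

T1 = [-3 0 0 0; 0 2 0 0; 0 0 3 0; 0 0 0 1]
T2·T1 = [-3 0 0 0; 0 14/25 -72/25 0; 0 48/25 21/25 0; 0 0 0 1]
T3·…·T1 = [-24/17 -144/85 -63/85 0; 0 14/25 -72/25 0; -45/17 384/425 168/425 0; 0 0 0 1]
det M = -18; M⁻¹ = [-8/51 0 -5/17 0; -36/85 7/50 96/425 0; -7/85 -8/25 56/1275 0; 0 0 0 1]
M⁻¹ · (2119/1700, 534/125, 10629/2125)ᵀ = (-5/3, 6/5, -5/4)ᵀ

p = (-5/3, 6/5, -5/4)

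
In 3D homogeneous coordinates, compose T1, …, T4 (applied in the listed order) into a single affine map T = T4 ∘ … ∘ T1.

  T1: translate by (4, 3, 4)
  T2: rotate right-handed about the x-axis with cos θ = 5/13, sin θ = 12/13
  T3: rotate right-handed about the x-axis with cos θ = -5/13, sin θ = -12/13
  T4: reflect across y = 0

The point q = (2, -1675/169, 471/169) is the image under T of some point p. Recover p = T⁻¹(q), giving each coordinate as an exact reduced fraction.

p = (-2, 2, 5)

T1 = [1 0 0 4; 0 1 0 3; 0 0 1 4; 0 0 0 1]
T2·T1 = [1 0 0 4; 0 5/13 -12/13 -33/13; 0 12/13 5/13 56/13; 0 0 0 1]
T3·…·T1 = [1 0 0 4; 0 119/169 120/169 837/169; 0 -120/169 119/169 116/169; 0 0 0 1]
T4·…·T1 = [1 0 0 4; 0 -119/169 -120/169 -837/169; 0 -120/169 119/169 116/169; 0 0 0 1]
det M = -1; M⁻¹ = [1 0 0 -4; 0 -119/169 -120/169 -3; 0 -120/169 119/169 -4; 0 0 0 1]
M⁻¹ · (2, -1675/169, 471/169)ᵀ = (-2, 2, 5)ᵀ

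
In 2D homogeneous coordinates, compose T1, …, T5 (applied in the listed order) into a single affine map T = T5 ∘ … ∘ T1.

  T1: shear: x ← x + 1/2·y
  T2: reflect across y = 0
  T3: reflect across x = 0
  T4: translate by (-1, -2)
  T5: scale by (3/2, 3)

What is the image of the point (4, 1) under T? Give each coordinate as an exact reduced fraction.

T(p) = (-33/4, -9)

T1 shear: x ← x + 1/2·y: (4, 1) → (9/2, 1)
T2 reflect across y = 0: (9/2, 1) → (9/2, -1)
T3 reflect across x = 0: (9/2, -1) → (-9/2, -1)
T4 translate by (-1, -2): (-9/2, -1) → (-11/2, -3)
T5 scale by (3/2, 3): (-11/2, -3) → (-33/4, -9)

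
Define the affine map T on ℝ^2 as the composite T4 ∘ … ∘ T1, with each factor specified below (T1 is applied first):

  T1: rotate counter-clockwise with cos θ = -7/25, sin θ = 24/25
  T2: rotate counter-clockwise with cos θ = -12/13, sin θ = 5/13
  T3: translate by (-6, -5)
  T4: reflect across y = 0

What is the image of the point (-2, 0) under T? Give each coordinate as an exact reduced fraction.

T1 rotate counter-clockwise with cos θ = -7/25, sin θ = 24/25: (-2, 0) → (14/25, -48/25)
T2 rotate counter-clockwise with cos θ = -12/13, sin θ = 5/13: (14/25, -48/25) → (72/325, 646/325)
T3 translate by (-6, -5): (72/325, 646/325) → (-1878/325, -979/325)
T4 reflect across y = 0: (-1878/325, -979/325) → (-1878/325, 979/325)

T(p) = (-1878/325, 979/325)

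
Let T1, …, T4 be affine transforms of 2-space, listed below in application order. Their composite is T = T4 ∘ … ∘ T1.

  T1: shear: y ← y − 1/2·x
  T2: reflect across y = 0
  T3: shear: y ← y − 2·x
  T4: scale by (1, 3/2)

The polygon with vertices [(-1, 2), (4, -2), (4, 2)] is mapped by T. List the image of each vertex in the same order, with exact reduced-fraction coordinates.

image vertices: (-1, -3/4), (4, -6), (4, -12)

T1 shear: y ← y − 1/2·x: (-1, 2) → (-1, 5/2); (4, -2) → (4, -4); (4, 2) → (4, 0)
T2 reflect across y = 0: (-1, 5/2) → (-1, -5/2); (4, -4) → (4, 4); (4, 0) → (4, 0)
T3 shear: y ← y − 2·x: (-1, -5/2) → (-1, -1/2); (4, 4) → (4, -4); (4, 0) → (4, -8)
T4 scale by (1, 3/2): (-1, -1/2) → (-1, -3/4); (4, -4) → (4, -6); (4, -8) → (4, -12)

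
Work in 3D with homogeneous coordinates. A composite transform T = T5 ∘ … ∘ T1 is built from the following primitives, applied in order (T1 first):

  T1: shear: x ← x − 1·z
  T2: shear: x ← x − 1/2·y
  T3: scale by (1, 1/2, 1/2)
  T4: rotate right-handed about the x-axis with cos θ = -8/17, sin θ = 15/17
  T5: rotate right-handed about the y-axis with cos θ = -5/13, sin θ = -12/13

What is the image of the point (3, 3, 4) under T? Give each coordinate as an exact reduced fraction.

T1 shear: x ← x − 1·z: (3, 3, 4) → (-1, 3, 4)
T2 shear: x ← x − 1/2·y: (-1, 3, 4) → (-5/2, 3, 4)
T3 scale by (1, 1/2, 1/2): (-5/2, 3, 4) → (-5/2, 3/2, 2)
T4 rotate right-handed about the x-axis with cos θ = -8/17, sin θ = 15/17: (-5/2, 3/2, 2) → (-5/2, -42/17, 13/34)
T5 rotate right-handed about the y-axis with cos θ = -5/13, sin θ = -12/13: (-5/2, -42/17, 13/34) → (269/442, -42/17, -1085/442)

T(p) = (269/442, -42/17, -1085/442)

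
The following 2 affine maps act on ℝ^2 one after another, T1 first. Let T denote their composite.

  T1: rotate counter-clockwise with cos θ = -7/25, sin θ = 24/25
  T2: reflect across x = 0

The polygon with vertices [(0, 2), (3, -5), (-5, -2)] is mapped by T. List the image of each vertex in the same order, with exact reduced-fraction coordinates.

T1 rotate counter-clockwise with cos θ = -7/25, sin θ = 24/25: (0, 2) → (-48/25, -14/25); (3, -5) → (99/25, 107/25); (-5, -2) → (83/25, -106/25)
T2 reflect across x = 0: (-48/25, -14/25) → (48/25, -14/25); (99/25, 107/25) → (-99/25, 107/25); (83/25, -106/25) → (-83/25, -106/25)

image vertices: (48/25, -14/25), (-99/25, 107/25), (-83/25, -106/25)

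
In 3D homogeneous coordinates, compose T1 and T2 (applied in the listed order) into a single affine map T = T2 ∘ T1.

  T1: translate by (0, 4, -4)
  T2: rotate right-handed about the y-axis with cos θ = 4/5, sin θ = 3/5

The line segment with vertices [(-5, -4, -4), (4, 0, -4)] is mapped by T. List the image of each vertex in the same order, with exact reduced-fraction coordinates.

T1 translate by (0, 4, -4): (-5, -4, -4) → (-5, 0, -8); (4, 0, -4) → (4, 4, -8)
T2 rotate right-handed about the y-axis with cos θ = 4/5, sin θ = 3/5: (-5, 0, -8) → (-44/5, 0, -17/5); (4, 4, -8) → (-8/5, 4, -44/5)

image vertices: (-44/5, 0, -17/5), (-8/5, 4, -44/5)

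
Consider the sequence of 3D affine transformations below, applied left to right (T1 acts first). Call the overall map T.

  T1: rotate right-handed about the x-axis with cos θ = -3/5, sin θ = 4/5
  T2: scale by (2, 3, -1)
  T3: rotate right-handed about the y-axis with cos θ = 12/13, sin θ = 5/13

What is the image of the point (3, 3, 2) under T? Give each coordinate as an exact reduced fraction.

T1 rotate right-handed about the x-axis with cos θ = -3/5, sin θ = 4/5: (3, 3, 2) → (3, -17/5, 6/5)
T2 scale by (2, 3, -1): (3, -17/5, 6/5) → (6, -51/5, -6/5)
T3 rotate right-handed about the y-axis with cos θ = 12/13, sin θ = 5/13: (6, -51/5, -6/5) → (66/13, -51/5, -222/65)

T(p) = (66/13, -51/5, -222/65)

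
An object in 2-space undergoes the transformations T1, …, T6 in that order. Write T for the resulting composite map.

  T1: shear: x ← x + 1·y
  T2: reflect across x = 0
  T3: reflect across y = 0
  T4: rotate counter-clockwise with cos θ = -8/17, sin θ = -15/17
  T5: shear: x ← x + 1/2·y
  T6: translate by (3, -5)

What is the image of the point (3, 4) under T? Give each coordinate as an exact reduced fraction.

T(p) = (231/34, 52/17)

T1 shear: x ← x + 1·y: (3, 4) → (7, 4)
T2 reflect across x = 0: (7, 4) → (-7, 4)
T3 reflect across y = 0: (-7, 4) → (-7, -4)
T4 rotate counter-clockwise with cos θ = -8/17, sin θ = -15/17: (-7, -4) → (-4/17, 137/17)
T5 shear: x ← x + 1/2·y: (-4/17, 137/17) → (129/34, 137/17)
T6 translate by (3, -5): (129/34, 137/17) → (231/34, 52/17)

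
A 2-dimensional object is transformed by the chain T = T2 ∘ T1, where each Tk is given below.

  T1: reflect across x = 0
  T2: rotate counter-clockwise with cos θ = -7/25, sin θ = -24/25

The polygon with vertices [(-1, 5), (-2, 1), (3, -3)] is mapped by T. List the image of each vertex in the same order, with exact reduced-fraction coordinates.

T1 reflect across x = 0: (-1, 5) → (1, 5); (-2, 1) → (2, 1); (3, -3) → (-3, -3)
T2 rotate counter-clockwise with cos θ = -7/25, sin θ = -24/25: (1, 5) → (113/25, -59/25); (2, 1) → (2/5, -11/5); (-3, -3) → (-51/25, 93/25)

image vertices: (113/25, -59/25), (2/5, -11/5), (-51/25, 93/25)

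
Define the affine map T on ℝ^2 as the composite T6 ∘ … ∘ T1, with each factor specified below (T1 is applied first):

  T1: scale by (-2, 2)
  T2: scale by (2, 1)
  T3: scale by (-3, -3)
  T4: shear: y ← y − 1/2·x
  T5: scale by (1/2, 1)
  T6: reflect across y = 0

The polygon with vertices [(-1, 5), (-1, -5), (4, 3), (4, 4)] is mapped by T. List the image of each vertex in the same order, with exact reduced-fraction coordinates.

image vertices: (-6, 24), (-6, -36), (24, 42), (24, 48)

T1 scale by (-2, 2): (-1, 5) → (2, 10); (-1, -5) → (2, -10); (4, 3) → (-8, 6); (4, 4) → (-8, 8)
T2 scale by (2, 1): (2, 10) → (4, 10); (2, -10) → (4, -10); (-8, 6) → (-16, 6); (-8, 8) → (-16, 8)
T3 scale by (-3, -3): (4, 10) → (-12, -30); (4, -10) → (-12, 30); (-16, 6) → (48, -18); (-16, 8) → (48, -24)
T4 shear: y ← y − 1/2·x: (-12, -30) → (-12, -24); (-12, 30) → (-12, 36); (48, -18) → (48, -42); (48, -24) → (48, -48)
T5 scale by (1/2, 1): (-12, -24) → (-6, -24); (-12, 36) → (-6, 36); (48, -42) → (24, -42); (48, -48) → (24, -48)
T6 reflect across y = 0: (-6, -24) → (-6, 24); (-6, 36) → (-6, -36); (24, -42) → (24, 42); (24, -48) → (24, 48)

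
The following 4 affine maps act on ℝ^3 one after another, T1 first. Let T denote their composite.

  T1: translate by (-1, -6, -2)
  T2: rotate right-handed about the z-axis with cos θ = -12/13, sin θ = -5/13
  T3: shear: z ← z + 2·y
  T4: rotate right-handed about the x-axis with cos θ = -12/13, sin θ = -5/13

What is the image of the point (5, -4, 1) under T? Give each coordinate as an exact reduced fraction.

T(p) = (-98/13, -265/169, -2744/169)

T1 translate by (-1, -6, -2): (5, -4, 1) → (4, -10, -1)
T2 rotate right-handed about the z-axis with cos θ = -12/13, sin θ = -5/13: (4, -10, -1) → (-98/13, 100/13, -1)
T3 shear: z ← z + 2·y: (-98/13, 100/13, -1) → (-98/13, 100/13, 187/13)
T4 rotate right-handed about the x-axis with cos θ = -12/13, sin θ = -5/13: (-98/13, 100/13, 187/13) → (-98/13, -265/169, -2744/169)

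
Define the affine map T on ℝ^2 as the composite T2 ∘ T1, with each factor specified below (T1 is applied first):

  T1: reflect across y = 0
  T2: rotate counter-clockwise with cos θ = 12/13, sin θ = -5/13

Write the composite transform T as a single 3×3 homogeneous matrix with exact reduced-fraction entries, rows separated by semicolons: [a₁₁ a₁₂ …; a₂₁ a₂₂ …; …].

T = [12/13 -5/13 0; -5/13 -12/13 0; 0 0 1]

T1 = [1 0 0; 0 -1 0; 0 0 1]
T2·T1 = [12/13 -5/13 0; -5/13 -12/13 0; 0 0 1]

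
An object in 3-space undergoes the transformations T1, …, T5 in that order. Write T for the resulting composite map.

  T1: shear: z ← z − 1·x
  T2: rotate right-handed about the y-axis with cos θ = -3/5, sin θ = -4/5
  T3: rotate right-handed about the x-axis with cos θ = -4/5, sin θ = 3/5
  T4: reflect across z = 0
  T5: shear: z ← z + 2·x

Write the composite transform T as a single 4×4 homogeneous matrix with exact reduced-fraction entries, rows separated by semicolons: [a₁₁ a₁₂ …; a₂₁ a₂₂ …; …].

T1 = [1 0 0 0; 0 1 0 0; -1 0 1 0; 0 0 0 1]
T2·T1 = [1/5 0 -4/5 0; 0 1 0 0; 7/5 0 -3/5 0; 0 0 0 1]
T3·…·T1 = [1/5 0 -4/5 0; -21/25 -4/5 9/25 0; -28/25 3/5 12/25 0; 0 0 0 1]
T4·…·T1 = [1/5 0 -4/5 0; -21/25 -4/5 9/25 0; 28/25 -3/5 -12/25 0; 0 0 0 1]
T5·…·T1 = [1/5 0 -4/5 0; -21/25 -4/5 9/25 0; 38/25 -3/5 -52/25 0; 0 0 0 1]

T = [1/5 0 -4/5 0; -21/25 -4/5 9/25 0; 38/25 -3/5 -52/25 0; 0 0 0 1]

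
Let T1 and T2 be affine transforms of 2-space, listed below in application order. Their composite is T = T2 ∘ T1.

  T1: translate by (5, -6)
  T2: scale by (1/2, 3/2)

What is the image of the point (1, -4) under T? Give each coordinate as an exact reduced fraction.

T(p) = (3, -15)

T1 translate by (5, -6): (1, -4) → (6, -10)
T2 scale by (1/2, 3/2): (6, -10) → (3, -15)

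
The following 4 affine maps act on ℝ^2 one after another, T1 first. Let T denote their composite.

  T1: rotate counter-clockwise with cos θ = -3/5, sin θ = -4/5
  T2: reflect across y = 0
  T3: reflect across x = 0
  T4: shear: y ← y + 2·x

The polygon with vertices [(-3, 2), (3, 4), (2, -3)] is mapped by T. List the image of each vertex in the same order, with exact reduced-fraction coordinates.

T1 rotate counter-clockwise with cos θ = -3/5, sin θ = -4/5: (-3, 2) → (17/5, 6/5); (3, 4) → (7/5, -24/5); (2, -3) → (-18/5, 1/5)
T2 reflect across y = 0: (17/5, 6/5) → (17/5, -6/5); (7/5, -24/5) → (7/5, 24/5); (-18/5, 1/5) → (-18/5, -1/5)
T3 reflect across x = 0: (17/5, -6/5) → (-17/5, -6/5); (7/5, 24/5) → (-7/5, 24/5); (-18/5, -1/5) → (18/5, -1/5)
T4 shear: y ← y + 2·x: (-17/5, -6/5) → (-17/5, -8); (-7/5, 24/5) → (-7/5, 2); (18/5, -1/5) → (18/5, 7)

image vertices: (-17/5, -8), (-7/5, 2), (18/5, 7)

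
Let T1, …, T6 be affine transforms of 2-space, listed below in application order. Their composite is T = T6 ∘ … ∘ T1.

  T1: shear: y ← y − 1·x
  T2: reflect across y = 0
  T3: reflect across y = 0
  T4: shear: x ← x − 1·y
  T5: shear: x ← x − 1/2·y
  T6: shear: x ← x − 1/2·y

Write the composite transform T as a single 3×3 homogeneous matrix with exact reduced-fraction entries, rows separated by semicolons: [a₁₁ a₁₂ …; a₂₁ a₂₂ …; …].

T = [3 -2 0; -1 1 0; 0 0 1]

T1 = [1 0 0; -1 1 0; 0 0 1]
T2·T1 = [1 0 0; 1 -1 0; 0 0 1]
T3·…·T1 = [1 0 0; -1 1 0; 0 0 1]
T4·…·T1 = [2 -1 0; -1 1 0; 0 0 1]
T5·…·T1 = [5/2 -3/2 0; -1 1 0; 0 0 1]
T6·…·T1 = [3 -2 0; -1 1 0; 0 0 1]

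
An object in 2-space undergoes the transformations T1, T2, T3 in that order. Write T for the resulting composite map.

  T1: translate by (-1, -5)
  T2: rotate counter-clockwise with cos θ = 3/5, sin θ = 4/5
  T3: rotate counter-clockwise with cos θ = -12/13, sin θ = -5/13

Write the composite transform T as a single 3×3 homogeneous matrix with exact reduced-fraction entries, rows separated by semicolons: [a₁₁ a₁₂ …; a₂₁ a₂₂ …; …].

T = [-16/65 63/65 -23/5; -63/65 -16/65 11/5; 0 0 1]

T1 = [1 0 -1; 0 1 -5; 0 0 1]
T2·T1 = [3/5 -4/5 17/5; 4/5 3/5 -19/5; 0 0 1]
T3·…·T1 = [-16/65 63/65 -23/5; -63/65 -16/65 11/5; 0 0 1]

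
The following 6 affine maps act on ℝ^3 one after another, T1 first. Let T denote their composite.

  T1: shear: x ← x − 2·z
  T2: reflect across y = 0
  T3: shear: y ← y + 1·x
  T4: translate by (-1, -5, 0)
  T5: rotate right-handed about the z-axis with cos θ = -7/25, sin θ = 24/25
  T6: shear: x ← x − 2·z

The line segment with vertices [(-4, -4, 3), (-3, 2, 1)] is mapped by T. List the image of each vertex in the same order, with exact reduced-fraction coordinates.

T1 shear: x ← x − 2·z: (-4, -4, 3) → (-10, -4, 3); (-3, 2, 1) → (-5, 2, 1)
T2 reflect across y = 0: (-10, -4, 3) → (-10, 4, 3); (-5, 2, 1) → (-5, -2, 1)
T3 shear: y ← y + 1·x: (-10, 4, 3) → (-10, -6, 3); (-5, -2, 1) → (-5, -7, 1)
T4 translate by (-1, -5, 0): (-10, -6, 3) → (-11, -11, 3); (-5, -7, 1) → (-6, -12, 1)
T5 rotate right-handed about the z-axis with cos θ = -7/25, sin θ = 24/25: (-11, -11, 3) → (341/25, -187/25, 3); (-6, -12, 1) → (66/5, -12/5, 1)
T6 shear: x ← x − 2·z: (341/25, -187/25, 3) → (191/25, -187/25, 3); (66/5, -12/5, 1) → (56/5, -12/5, 1)

image vertices: (191/25, -187/25, 3), (56/5, -12/5, 1)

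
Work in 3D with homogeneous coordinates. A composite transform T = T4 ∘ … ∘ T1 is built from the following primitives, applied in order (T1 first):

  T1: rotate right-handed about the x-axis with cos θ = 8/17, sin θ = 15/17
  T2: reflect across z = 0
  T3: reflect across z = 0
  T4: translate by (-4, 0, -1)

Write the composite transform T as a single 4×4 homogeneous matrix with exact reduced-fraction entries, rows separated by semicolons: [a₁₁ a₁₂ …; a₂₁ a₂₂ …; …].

T1 = [1 0 0 0; 0 8/17 -15/17 0; 0 15/17 8/17 0; 0 0 0 1]
T2·T1 = [1 0 0 0; 0 8/17 -15/17 0; 0 -15/17 -8/17 0; 0 0 0 1]
T3·…·T1 = [1 0 0 0; 0 8/17 -15/17 0; 0 15/17 8/17 0; 0 0 0 1]
T4·…·T1 = [1 0 0 -4; 0 8/17 -15/17 0; 0 15/17 8/17 -1; 0 0 0 1]

T = [1 0 0 -4; 0 8/17 -15/17 0; 0 15/17 8/17 -1; 0 0 0 1]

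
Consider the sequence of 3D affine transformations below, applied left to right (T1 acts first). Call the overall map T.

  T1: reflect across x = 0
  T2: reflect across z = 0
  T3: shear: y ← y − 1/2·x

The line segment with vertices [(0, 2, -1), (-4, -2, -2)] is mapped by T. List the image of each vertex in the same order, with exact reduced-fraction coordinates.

image vertices: (0, 2, 1), (4, -4, 2)

T1 reflect across x = 0: (0, 2, -1) → (0, 2, -1); (-4, -2, -2) → (4, -2, -2)
T2 reflect across z = 0: (0, 2, -1) → (0, 2, 1); (4, -2, -2) → (4, -2, 2)
T3 shear: y ← y − 1/2·x: (0, 2, 1) → (0, 2, 1); (4, -2, 2) → (4, -4, 2)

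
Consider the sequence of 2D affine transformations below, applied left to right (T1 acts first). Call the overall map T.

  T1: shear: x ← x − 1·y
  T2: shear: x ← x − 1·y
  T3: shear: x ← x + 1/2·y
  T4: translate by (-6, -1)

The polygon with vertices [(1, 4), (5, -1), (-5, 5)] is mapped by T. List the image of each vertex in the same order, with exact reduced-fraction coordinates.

image vertices: (-11, 3), (1/2, -2), (-37/2, 4)

T1 shear: x ← x − 1·y: (1, 4) → (-3, 4); (5, -1) → (6, -1); (-5, 5) → (-10, 5)
T2 shear: x ← x − 1·y: (-3, 4) → (-7, 4); (6, -1) → (7, -1); (-10, 5) → (-15, 5)
T3 shear: x ← x + 1/2·y: (-7, 4) → (-5, 4); (7, -1) → (13/2, -1); (-15, 5) → (-25/2, 5)
T4 translate by (-6, -1): (-5, 4) → (-11, 3); (13/2, -1) → (1/2, -2); (-25/2, 5) → (-37/2, 4)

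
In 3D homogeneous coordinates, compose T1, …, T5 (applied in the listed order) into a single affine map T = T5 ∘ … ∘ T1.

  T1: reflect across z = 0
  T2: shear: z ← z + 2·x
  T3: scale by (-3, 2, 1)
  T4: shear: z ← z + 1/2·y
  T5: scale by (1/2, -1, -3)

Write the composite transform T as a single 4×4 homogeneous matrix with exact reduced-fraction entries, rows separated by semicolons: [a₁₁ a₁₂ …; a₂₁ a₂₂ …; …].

T = [-3/2 0 0 0; 0 -2 0 0; -6 -3 3 0; 0 0 0 1]

T1 = [1 0 0 0; 0 1 0 0; 0 0 -1 0; 0 0 0 1]
T2·T1 = [1 0 0 0; 0 1 0 0; 2 0 -1 0; 0 0 0 1]
T3·…·T1 = [-3 0 0 0; 0 2 0 0; 2 0 -1 0; 0 0 0 1]
T4·…·T1 = [-3 0 0 0; 0 2 0 0; 2 1 -1 0; 0 0 0 1]
T5·…·T1 = [-3/2 0 0 0; 0 -2 0 0; -6 -3 3 0; 0 0 0 1]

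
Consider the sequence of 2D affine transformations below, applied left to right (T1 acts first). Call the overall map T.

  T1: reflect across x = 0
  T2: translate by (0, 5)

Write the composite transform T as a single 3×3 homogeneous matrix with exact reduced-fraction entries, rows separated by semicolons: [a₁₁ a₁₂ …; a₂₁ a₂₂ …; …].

T1 = [-1 0 0; 0 1 0; 0 0 1]
T2·T1 = [-1 0 0; 0 1 5; 0 0 1]

T = [-1 0 0; 0 1 5; 0 0 1]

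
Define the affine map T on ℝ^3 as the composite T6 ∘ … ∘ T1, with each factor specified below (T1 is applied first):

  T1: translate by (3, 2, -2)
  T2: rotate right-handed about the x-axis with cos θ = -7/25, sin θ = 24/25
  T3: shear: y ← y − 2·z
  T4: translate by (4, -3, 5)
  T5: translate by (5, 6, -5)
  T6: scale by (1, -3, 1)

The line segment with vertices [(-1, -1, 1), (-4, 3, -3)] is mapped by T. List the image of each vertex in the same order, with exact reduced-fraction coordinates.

image vertices: (11, -18/5, 31/25), (8, 18, 31/5)

T1 translate by (3, 2, -2): (-1, -1, 1) → (2, 1, -1); (-4, 3, -3) → (-1, 5, -5)
T2 rotate right-handed about the x-axis with cos θ = -7/25, sin θ = 24/25: (2, 1, -1) → (2, 17/25, 31/25); (-1, 5, -5) → (-1, 17/5, 31/5)
T3 shear: y ← y − 2·z: (2, 17/25, 31/25) → (2, -9/5, 31/25); (-1, 17/5, 31/5) → (-1, -9, 31/5)
T4 translate by (4, -3, 5): (2, -9/5, 31/25) → (6, -24/5, 156/25); (-1, -9, 31/5) → (3, -12, 56/5)
T5 translate by (5, 6, -5): (6, -24/5, 156/25) → (11, 6/5, 31/25); (3, -12, 56/5) → (8, -6, 31/5)
T6 scale by (1, -3, 1): (11, 6/5, 31/25) → (11, -18/5, 31/25); (8, -6, 31/5) → (8, 18, 31/5)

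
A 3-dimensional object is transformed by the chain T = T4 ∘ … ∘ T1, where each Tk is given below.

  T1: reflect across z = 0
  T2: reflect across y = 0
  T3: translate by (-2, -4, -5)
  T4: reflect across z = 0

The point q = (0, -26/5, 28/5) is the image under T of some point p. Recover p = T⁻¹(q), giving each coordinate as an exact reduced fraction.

T1 = [1 0 0 0; 0 1 0 0; 0 0 -1 0; 0 0 0 1]
T2·T1 = [1 0 0 0; 0 -1 0 0; 0 0 -1 0; 0 0 0 1]
T3·…·T1 = [1 0 0 -2; 0 -1 0 -4; 0 0 -1 -5; 0 0 0 1]
T4·…·T1 = [1 0 0 -2; 0 -1 0 -4; 0 0 1 5; 0 0 0 1]
det M = -1; M⁻¹ = [1 0 0 2; 0 -1 0 -4; 0 0 1 -5; 0 0 0 1]
M⁻¹ · (0, -26/5, 28/5)ᵀ = (2, 6/5, 3/5)ᵀ

p = (2, 6/5, 3/5)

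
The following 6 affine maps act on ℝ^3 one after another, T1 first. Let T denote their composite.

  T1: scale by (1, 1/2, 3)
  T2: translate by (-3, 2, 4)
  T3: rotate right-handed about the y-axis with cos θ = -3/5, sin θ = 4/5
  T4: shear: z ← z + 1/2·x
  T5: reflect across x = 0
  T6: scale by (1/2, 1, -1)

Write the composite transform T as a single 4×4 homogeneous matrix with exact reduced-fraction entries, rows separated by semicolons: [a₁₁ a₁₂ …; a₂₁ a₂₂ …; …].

T = [3/10 0 -6/5 -5/2; 0 1/2 0 2; 11/10 0 3/5 -5/2; 0 0 0 1]

T1 = [1 0 0 0; 0 1/2 0 0; 0 0 3 0; 0 0 0 1]
T2·T1 = [1 0 0 -3; 0 1/2 0 2; 0 0 3 4; 0 0 0 1]
T3·…·T1 = [-3/5 0 12/5 5; 0 1/2 0 2; -4/5 0 -9/5 0; 0 0 0 1]
T4·…·T1 = [-3/5 0 12/5 5; 0 1/2 0 2; -11/10 0 -3/5 5/2; 0 0 0 1]
T5·…·T1 = [3/5 0 -12/5 -5; 0 1/2 0 2; -11/10 0 -3/5 5/2; 0 0 0 1]
T6·…·T1 = [3/10 0 -6/5 -5/2; 0 1/2 0 2; 11/10 0 3/5 -5/2; 0 0 0 1]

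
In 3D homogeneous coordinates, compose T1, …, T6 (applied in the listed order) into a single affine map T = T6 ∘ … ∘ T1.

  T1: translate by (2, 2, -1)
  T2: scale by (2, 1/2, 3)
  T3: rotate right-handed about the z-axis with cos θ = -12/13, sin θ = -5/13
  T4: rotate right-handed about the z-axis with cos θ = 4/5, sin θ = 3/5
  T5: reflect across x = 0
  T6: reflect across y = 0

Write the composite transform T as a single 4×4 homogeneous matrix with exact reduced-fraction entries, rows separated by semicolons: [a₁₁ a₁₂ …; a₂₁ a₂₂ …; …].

T = [66/65 -28/65 0 76/65; 112/65 33/130 0 257/65; 0 0 3 -3; 0 0 0 1]

T1 = [1 0 0 2; 0 1 0 2; 0 0 1 -1; 0 0 0 1]
T2·T1 = [2 0 0 4; 0 1/2 0 1; 0 0 3 -3; 0 0 0 1]
T3·…·T1 = [-24/13 5/26 0 -43/13; -10/13 -6/13 0 -32/13; 0 0 3 -3; 0 0 0 1]
T4·…·T1 = [-66/65 28/65 0 -76/65; -112/65 -33/130 0 -257/65; 0 0 3 -3; 0 0 0 1]
T5·…·T1 = [66/65 -28/65 0 76/65; -112/65 -33/130 0 -257/65; 0 0 3 -3; 0 0 0 1]
T6·…·T1 = [66/65 -28/65 0 76/65; 112/65 33/130 0 257/65; 0 0 3 -3; 0 0 0 1]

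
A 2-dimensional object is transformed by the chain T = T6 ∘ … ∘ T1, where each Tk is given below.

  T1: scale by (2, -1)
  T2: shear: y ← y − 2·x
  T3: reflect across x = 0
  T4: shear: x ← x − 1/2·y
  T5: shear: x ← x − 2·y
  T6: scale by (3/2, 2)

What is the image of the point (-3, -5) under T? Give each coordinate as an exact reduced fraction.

T(p) = (-219/4, 34)

T1 scale by (2, -1): (-3, -5) → (-6, 5)
T2 shear: y ← y − 2·x: (-6, 5) → (-6, 17)
T3 reflect across x = 0: (-6, 17) → (6, 17)
T4 shear: x ← x − 1/2·y: (6, 17) → (-5/2, 17)
T5 shear: x ← x − 2·y: (-5/2, 17) → (-73/2, 17)
T6 scale by (3/2, 2): (-73/2, 17) → (-219/4, 34)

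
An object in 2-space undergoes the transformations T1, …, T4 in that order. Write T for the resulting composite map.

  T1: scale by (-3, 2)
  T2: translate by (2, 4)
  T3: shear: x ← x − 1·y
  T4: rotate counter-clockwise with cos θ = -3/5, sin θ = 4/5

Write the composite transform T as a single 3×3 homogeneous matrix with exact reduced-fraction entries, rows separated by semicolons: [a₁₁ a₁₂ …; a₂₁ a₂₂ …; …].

T = [9/5 -2/5 -2; -12/5 -14/5 -4; 0 0 1]

T1 = [-3 0 0; 0 2 0; 0 0 1]
T2·T1 = [-3 0 2; 0 2 4; 0 0 1]
T3·…·T1 = [-3 -2 -2; 0 2 4; 0 0 1]
T4·…·T1 = [9/5 -2/5 -2; -12/5 -14/5 -4; 0 0 1]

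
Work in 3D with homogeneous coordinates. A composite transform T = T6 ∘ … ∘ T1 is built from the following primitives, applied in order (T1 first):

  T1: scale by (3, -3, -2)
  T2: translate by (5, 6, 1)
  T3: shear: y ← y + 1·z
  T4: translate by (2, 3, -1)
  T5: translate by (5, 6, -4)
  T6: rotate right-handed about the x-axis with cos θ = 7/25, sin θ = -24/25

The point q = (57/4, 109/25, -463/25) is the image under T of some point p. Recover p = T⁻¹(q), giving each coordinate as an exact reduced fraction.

T1 = [3 0 0 0; 0 -3 0 0; 0 0 -2 0; 0 0 0 1]
T2·T1 = [3 0 0 5; 0 -3 0 6; 0 0 -2 1; 0 0 0 1]
T3·…·T1 = [3 0 0 5; 0 -3 -2 7; 0 0 -2 1; 0 0 0 1]
T4·…·T1 = [3 0 0 7; 0 -3 -2 10; 0 0 -2 0; 0 0 0 1]
T5·…·T1 = [3 0 0 12; 0 -3 -2 16; 0 0 -2 -4; 0 0 0 1]
T6·…·T1 = [3 0 0 12; 0 -21/25 -62/25 16/25; 0 72/25 34/25 -412/25; 0 0 0 1]
det M = 18; M⁻¹ = [1/3 0 0 -4; 0 17/75 31/75 20/3; 0 -12/25 -7/50 -2; 0 0 0 1]
M⁻¹ · (57/4, 109/25, -463/25)ᵀ = (3/4, 0, -3/2)ᵀ

p = (3/4, 0, -3/2)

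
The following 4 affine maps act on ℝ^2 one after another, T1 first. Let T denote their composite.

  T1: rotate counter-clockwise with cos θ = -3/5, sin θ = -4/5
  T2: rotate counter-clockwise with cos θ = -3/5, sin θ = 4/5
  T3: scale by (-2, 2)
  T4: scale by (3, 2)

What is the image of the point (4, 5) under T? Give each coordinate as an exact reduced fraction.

T(p) = (-24, 20)

T1 rotate counter-clockwise with cos θ = -3/5, sin θ = -4/5: (4, 5) → (8/5, -31/5)
T2 rotate counter-clockwise with cos θ = -3/5, sin θ = 4/5: (8/5, -31/5) → (4, 5)
T3 scale by (-2, 2): (4, 5) → (-8, 10)
T4 scale by (3, 2): (-8, 10) → (-24, 20)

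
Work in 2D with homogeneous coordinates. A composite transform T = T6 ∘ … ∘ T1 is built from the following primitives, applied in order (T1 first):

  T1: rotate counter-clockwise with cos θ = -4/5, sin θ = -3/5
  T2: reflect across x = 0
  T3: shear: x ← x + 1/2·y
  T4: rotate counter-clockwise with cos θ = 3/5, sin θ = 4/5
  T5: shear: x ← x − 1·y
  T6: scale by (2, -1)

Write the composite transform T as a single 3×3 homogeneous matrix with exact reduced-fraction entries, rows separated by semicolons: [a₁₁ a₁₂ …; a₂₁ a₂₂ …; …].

T1 = [-4/5 3/5 0; -3/5 -4/5 0; 0 0 1]
T2·T1 = [4/5 -3/5 0; -3/5 -4/5 0; 0 0 1]
T3·…·T1 = [1/2 -1 0; -3/5 -4/5 0; 0 0 1]
T4·…·T1 = [39/50 1/25 0; 1/25 -32/25 0; 0 0 1]
T5·…·T1 = [37/50 33/25 0; 1/25 -32/25 0; 0 0 1]
T6·…·T1 = [37/25 66/25 0; -1/25 32/25 0; 0 0 1]

T = [37/25 66/25 0; -1/25 32/25 0; 0 0 1]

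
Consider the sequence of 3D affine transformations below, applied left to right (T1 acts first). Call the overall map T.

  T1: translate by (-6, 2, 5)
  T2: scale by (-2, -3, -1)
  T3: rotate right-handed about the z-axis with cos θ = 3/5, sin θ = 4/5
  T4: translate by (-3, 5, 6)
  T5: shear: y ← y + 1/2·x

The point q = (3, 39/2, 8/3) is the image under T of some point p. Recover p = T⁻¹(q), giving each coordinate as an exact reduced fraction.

T1 = [1 0 0 -6; 0 1 0 2; 0 0 1 5; 0 0 0 1]
T2·T1 = [-2 0 0 12; 0 -3 0 -6; 0 0 -1 -5; 0 0 0 1]
T3·…·T1 = [-6/5 12/5 0 12; -8/5 -9/5 0 6; 0 0 -1 -5; 0 0 0 1]
T4·…·T1 = [-6/5 12/5 0 9; -8/5 -9/5 0 11; 0 0 -1 1; 0 0 0 1]
T5·…·T1 = [-6/5 12/5 0 9; -11/5 -3/5 0 31/2; 0 0 -1 1; 0 0 0 1]
det M = -6; M⁻¹ = [-1/10 -2/5 0 71/10; 11/30 -1/5 0 -1/5; 0 0 -1 1; 0 0 0 1]
M⁻¹ · (3, 39/2, 8/3)ᵀ = (-1, -3, -5/3)ᵀ

p = (-1, -3, -5/3)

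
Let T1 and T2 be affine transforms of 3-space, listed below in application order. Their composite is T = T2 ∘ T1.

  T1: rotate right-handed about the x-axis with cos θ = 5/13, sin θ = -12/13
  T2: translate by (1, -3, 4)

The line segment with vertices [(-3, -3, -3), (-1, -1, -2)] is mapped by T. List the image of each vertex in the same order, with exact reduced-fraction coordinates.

image vertices: (-2, -90/13, 73/13), (0, -68/13, 54/13)

T1 rotate right-handed about the x-axis with cos θ = 5/13, sin θ = -12/13: (-3, -3, -3) → (-3, -51/13, 21/13); (-1, -1, -2) → (-1, -29/13, 2/13)
T2 translate by (1, -3, 4): (-3, -51/13, 21/13) → (-2, -90/13, 73/13); (-1, -29/13, 2/13) → (0, -68/13, 54/13)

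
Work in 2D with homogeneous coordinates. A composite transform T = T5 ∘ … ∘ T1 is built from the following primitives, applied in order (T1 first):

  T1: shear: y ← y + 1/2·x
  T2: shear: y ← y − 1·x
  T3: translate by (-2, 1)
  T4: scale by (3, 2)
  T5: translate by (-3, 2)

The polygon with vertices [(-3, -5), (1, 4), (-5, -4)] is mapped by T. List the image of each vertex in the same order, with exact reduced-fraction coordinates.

T1 shear: y ← y + 1/2·x: (-3, -5) → (-3, -13/2); (1, 4) → (1, 9/2); (-5, -4) → (-5, -13/2)
T2 shear: y ← y − 1·x: (-3, -13/2) → (-3, -7/2); (1, 9/2) → (1, 7/2); (-5, -13/2) → (-5, -3/2)
T3 translate by (-2, 1): (-3, -7/2) → (-5, -5/2); (1, 7/2) → (-1, 9/2); (-5, -3/2) → (-7, -1/2)
T4 scale by (3, 2): (-5, -5/2) → (-15, -5); (-1, 9/2) → (-3, 9); (-7, -1/2) → (-21, -1)
T5 translate by (-3, 2): (-15, -5) → (-18, -3); (-3, 9) → (-6, 11); (-21, -1) → (-24, 1)

image vertices: (-18, -3), (-6, 11), (-24, 1)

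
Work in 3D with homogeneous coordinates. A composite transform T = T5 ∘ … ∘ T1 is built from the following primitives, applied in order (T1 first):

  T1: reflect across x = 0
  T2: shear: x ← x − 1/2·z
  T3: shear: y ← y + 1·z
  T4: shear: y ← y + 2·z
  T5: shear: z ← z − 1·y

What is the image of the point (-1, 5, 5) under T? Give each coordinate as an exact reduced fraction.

T(p) = (-3/2, 20, -15)

T1 reflect across x = 0: (-1, 5, 5) → (1, 5, 5)
T2 shear: x ← x − 1/2·z: (1, 5, 5) → (-3/2, 5, 5)
T3 shear: y ← y + 1·z: (-3/2, 5, 5) → (-3/2, 10, 5)
T4 shear: y ← y + 2·z: (-3/2, 10, 5) → (-3/2, 20, 5)
T5 shear: z ← z − 1·y: (-3/2, 20, 5) → (-3/2, 20, -15)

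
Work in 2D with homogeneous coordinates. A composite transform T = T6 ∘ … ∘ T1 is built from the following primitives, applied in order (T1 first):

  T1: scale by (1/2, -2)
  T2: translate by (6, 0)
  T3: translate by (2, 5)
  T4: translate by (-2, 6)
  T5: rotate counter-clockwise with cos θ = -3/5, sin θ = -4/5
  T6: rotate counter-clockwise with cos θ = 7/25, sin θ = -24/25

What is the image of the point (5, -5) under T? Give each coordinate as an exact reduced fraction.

T(p) = (-3837/250, -2083/125)

T1 scale by (1/2, -2): (5, -5) → (5/2, 10)
T2 translate by (6, 0): (5/2, 10) → (17/2, 10)
T3 translate by (2, 5): (17/2, 10) → (21/2, 15)
T4 translate by (-2, 6): (21/2, 15) → (17/2, 21)
T5 rotate counter-clockwise with cos θ = -3/5, sin θ = -4/5: (17/2, 21) → (117/10, -97/5)
T6 rotate counter-clockwise with cos θ = 7/25, sin θ = -24/25: (117/10, -97/5) → (-3837/250, -2083/125)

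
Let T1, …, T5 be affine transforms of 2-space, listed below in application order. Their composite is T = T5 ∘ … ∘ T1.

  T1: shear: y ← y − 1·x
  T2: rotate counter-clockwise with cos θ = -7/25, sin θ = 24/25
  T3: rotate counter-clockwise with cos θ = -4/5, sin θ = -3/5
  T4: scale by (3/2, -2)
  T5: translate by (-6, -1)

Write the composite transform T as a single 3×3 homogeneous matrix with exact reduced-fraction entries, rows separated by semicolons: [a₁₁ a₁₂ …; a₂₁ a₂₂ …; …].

T = [3/10 9/10 -6; 14/5 -8/5 -1; 0 0 1]

T1 = [1 0 0; -1 1 0; 0 0 1]
T2·T1 = [17/25 -24/25 0; 31/25 -7/25 0; 0 0 1]
T3·…·T1 = [1/5 3/5 0; -7/5 4/5 0; 0 0 1]
T4·…·T1 = [3/10 9/10 0; 14/5 -8/5 0; 0 0 1]
T5·…·T1 = [3/10 9/10 -6; 14/5 -8/5 -1; 0 0 1]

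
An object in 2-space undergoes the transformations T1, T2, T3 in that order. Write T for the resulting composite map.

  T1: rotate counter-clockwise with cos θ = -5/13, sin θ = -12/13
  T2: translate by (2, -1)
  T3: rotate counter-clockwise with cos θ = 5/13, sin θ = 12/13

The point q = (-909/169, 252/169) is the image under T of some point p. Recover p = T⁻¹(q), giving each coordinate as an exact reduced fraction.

p = (-5, -5)

T1 = [-5/13 12/13 0; -12/13 -5/13 0; 0 0 1]
T2·T1 = [-5/13 12/13 2; -12/13 -5/13 -1; 0 0 1]
T3·…·T1 = [119/169 120/169 22/13; -120/169 119/169 19/13; 0 0 1]
det M = 1; M⁻¹ = [119/169 -120/169 -2/13; 120/169 119/169 -29/13; 0 0 1]
M⁻¹ · (-909/169, 252/169)ᵀ = (-5, -5)ᵀ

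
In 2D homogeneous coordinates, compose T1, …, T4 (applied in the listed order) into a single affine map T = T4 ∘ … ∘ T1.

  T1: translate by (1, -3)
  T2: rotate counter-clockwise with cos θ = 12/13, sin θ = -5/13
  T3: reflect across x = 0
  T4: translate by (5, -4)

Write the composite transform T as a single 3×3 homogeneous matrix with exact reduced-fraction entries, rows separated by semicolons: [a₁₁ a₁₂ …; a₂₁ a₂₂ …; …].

T1 = [1 0 1; 0 1 -3; 0 0 1]
T2·T1 = [12/13 5/13 -3/13; -5/13 12/13 -41/13; 0 0 1]
T3·…·T1 = [-12/13 -5/13 3/13; -5/13 12/13 -41/13; 0 0 1]
T4·…·T1 = [-12/13 -5/13 68/13; -5/13 12/13 -93/13; 0 0 1]

T = [-12/13 -5/13 68/13; -5/13 12/13 -93/13; 0 0 1]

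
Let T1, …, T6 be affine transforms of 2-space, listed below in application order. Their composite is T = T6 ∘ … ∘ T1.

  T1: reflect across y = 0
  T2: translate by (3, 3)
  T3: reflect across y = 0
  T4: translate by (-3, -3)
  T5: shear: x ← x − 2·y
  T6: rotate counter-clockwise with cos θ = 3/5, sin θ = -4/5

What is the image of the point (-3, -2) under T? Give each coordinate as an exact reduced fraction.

T(p) = (7/5, -76/5)

T1 reflect across y = 0: (-3, -2) → (-3, 2)
T2 translate by (3, 3): (-3, 2) → (0, 5)
T3 reflect across y = 0: (0, 5) → (0, -5)
T4 translate by (-3, -3): (0, -5) → (-3, -8)
T5 shear: x ← x − 2·y: (-3, -8) → (13, -8)
T6 rotate counter-clockwise with cos θ = 3/5, sin θ = -4/5: (13, -8) → (7/5, -76/5)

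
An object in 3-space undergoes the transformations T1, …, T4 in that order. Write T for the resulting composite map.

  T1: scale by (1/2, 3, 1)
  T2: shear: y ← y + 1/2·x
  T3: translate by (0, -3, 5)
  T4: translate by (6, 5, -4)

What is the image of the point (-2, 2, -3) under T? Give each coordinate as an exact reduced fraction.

T1 scale by (1/2, 3, 1): (-2, 2, -3) → (-1, 6, -3)
T2 shear: y ← y + 1/2·x: (-1, 6, -3) → (-1, 11/2, -3)
T3 translate by (0, -3, 5): (-1, 11/2, -3) → (-1, 5/2, 2)
T4 translate by (6, 5, -4): (-1, 5/2, 2) → (5, 15/2, -2)

T(p) = (5, 15/2, -2)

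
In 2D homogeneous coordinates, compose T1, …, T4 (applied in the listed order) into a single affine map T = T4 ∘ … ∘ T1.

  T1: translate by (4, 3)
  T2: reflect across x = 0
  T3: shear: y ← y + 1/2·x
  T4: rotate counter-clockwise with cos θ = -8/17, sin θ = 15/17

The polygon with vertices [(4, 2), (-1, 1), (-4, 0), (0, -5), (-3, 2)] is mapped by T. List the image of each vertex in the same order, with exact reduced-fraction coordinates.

T1 translate by (4, 3): (4, 2) → (8, 5); (-1, 1) → (3, 4); (-4, 0) → (0, 3); (0, -5) → (4, -2); (-3, 2) → (1, 5)
T2 reflect across x = 0: (8, 5) → (-8, 5); (3, 4) → (-3, 4); (0, 3) → (0, 3); (4, -2) → (-4, -2); (1, 5) → (-1, 5)
T3 shear: y ← y + 1/2·x: (-8, 5) → (-8, 1); (-3, 4) → (-3, 5/2); (0, 3) → (0, 3); (-4, -2) → (-4, -4); (-1, 5) → (-1, 9/2)
T4 rotate counter-clockwise with cos θ = -8/17, sin θ = 15/17: (-8, 1) → (49/17, -128/17); (-3, 5/2) → (-27/34, -65/17); (0, 3) → (-45/17, -24/17); (-4, -4) → (92/17, -28/17); (-1, 9/2) → (-7/2, -3)

image vertices: (49/17, -128/17), (-27/34, -65/17), (-45/17, -24/17), (92/17, -28/17), (-7/2, -3)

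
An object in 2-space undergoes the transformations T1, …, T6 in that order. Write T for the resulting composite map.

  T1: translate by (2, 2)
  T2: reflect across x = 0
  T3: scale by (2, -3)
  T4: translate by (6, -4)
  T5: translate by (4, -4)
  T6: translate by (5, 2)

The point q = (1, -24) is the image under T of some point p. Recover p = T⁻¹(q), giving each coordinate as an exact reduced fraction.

p = (5, 4)

T1 = [1 0 2; 0 1 2; 0 0 1]
T2·T1 = [-1 0 -2; 0 1 2; 0 0 1]
T3·…·T1 = [-2 0 -4; 0 -3 -6; 0 0 1]
T4·…·T1 = [-2 0 2; 0 -3 -10; 0 0 1]
T5·…·T1 = [-2 0 6; 0 -3 -14; 0 0 1]
T6·…·T1 = [-2 0 11; 0 -3 -12; 0 0 1]
det M = 6; M⁻¹ = [-1/2 0 11/2; 0 -1/3 -4; 0 0 1]
M⁻¹ · (1, -24)ᵀ = (5, 4)ᵀ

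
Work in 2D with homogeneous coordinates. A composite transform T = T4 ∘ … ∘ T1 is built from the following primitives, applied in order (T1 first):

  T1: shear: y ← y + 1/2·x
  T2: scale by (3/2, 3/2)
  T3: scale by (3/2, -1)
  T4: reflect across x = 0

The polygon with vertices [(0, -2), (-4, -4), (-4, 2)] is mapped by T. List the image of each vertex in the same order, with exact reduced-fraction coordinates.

T1 shear: y ← y + 1/2·x: (0, -2) → (0, -2); (-4, -4) → (-4, -6); (-4, 2) → (-4, 0)
T2 scale by (3/2, 3/2): (0, -2) → (0, -3); (-4, -6) → (-6, -9); (-4, 0) → (-6, 0)
T3 scale by (3/2, -1): (0, -3) → (0, 3); (-6, -9) → (-9, 9); (-6, 0) → (-9, 0)
T4 reflect across x = 0: (0, 3) → (0, 3); (-9, 9) → (9, 9); (-9, 0) → (9, 0)

image vertices: (0, 3), (9, 9), (9, 0)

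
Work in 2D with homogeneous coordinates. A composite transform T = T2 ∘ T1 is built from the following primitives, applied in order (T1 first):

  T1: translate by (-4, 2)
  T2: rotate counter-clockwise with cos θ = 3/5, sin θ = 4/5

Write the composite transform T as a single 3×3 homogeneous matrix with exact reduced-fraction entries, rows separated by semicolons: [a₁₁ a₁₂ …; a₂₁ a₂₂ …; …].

T = [3/5 -4/5 -4; 4/5 3/5 -2; 0 0 1]

T1 = [1 0 -4; 0 1 2; 0 0 1]
T2·T1 = [3/5 -4/5 -4; 4/5 3/5 -2; 0 0 1]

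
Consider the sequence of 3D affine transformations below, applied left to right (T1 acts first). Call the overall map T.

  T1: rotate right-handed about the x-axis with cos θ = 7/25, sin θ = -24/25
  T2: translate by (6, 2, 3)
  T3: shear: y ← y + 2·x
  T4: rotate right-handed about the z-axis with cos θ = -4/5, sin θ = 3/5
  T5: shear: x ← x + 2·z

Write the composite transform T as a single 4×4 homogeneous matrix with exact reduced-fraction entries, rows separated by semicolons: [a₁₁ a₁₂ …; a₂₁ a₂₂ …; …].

T = [-2 -261/125 -2/125 -36/5; -1 -28/125 -96/125 -38/5; 0 -24/25 7/25 3; 0 0 0 1]

T1 = [1 0 0 0; 0 7/25 24/25 0; 0 -24/25 7/25 0; 0 0 0 1]
T2·T1 = [1 0 0 6; 0 7/25 24/25 2; 0 -24/25 7/25 3; 0 0 0 1]
T3·…·T1 = [1 0 0 6; 2 7/25 24/25 14; 0 -24/25 7/25 3; 0 0 0 1]
T4·…·T1 = [-2 -21/125 -72/125 -66/5; -1 -28/125 -96/125 -38/5; 0 -24/25 7/25 3; 0 0 0 1]
T5·…·T1 = [-2 -261/125 -2/125 -36/5; -1 -28/125 -96/125 -38/5; 0 -24/25 7/25 3; 0 0 0 1]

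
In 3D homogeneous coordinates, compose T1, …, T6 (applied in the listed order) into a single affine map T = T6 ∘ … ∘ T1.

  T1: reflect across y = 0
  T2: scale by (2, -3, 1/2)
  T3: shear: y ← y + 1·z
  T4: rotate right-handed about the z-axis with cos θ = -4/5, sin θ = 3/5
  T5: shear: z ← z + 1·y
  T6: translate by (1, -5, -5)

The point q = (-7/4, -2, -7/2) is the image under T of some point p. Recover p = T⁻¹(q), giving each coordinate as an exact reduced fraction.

p = (2, 1/4, -3)

T1 = [1 0 0 0; 0 -1 0 0; 0 0 1 0; 0 0 0 1]
T2·T1 = [2 0 0 0; 0 3 0 0; 0 0 1/2 0; 0 0 0 1]
T3·…·T1 = [2 0 0 0; 0 3 1/2 0; 0 0 1/2 0; 0 0 0 1]
T4·…·T1 = [-8/5 -9/5 -3/10 0; 6/5 -12/5 -2/5 0; 0 0 1/2 0; 0 0 0 1]
T5·…·T1 = [-8/5 -9/5 -3/10 0; 6/5 -12/5 -2/5 0; 6/5 -12/5 1/10 0; 0 0 0 1]
T6·…·T1 = [-8/5 -9/5 -3/10 1; 6/5 -12/5 -2/5 -5; 6/5 -12/5 1/10 -5; 0 0 0 1]
det M = 3; M⁻¹ = [-2/5 3/10 0 19/10; -1/5 1/15 -1/3 -17/15; 0 -2 2 0; 0 0 0 1]
M⁻¹ · (-7/4, -2, -7/2)ᵀ = (2, 1/4, -3)ᵀ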